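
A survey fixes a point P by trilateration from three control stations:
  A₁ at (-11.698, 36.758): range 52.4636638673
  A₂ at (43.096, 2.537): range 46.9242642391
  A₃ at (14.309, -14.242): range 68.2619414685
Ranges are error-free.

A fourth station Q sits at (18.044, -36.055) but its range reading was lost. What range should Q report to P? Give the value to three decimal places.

eq1: (x + 11.698)² + (y − 36.758)² = 52.4636638673²
eq2: (x − 43.096)² + (y − 2.537)² = 46.9242642391²
eq3: (x − 14.309)² + (y + 14.242)² = 68.2619414685²
eq3−eq1, eq3−eq2 (x²,y² cancel):
  -52.014·x + 102.000·y = 2987.668350
  57.574·x + 33.558·y = 3913.925619
det = -52.014·33.558 − 102.000·57.574 = -7618.033812
x = (2987.668350·33.558 − 102.000·3913.925619) / -7618.033812 = 39.243753
y = (-52.014·3913.925619 − 2987.668350·57.574) / -7618.033812 = 49.302872
|P − Q| = √((39.243753 − 18.044)² + (49.302872 − -36.055)²) = 87.951099

87.951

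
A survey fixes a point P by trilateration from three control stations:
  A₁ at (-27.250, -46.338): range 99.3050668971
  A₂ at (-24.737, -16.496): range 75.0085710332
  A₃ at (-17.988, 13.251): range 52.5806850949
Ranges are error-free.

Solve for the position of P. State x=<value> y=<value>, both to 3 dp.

x=29.960 y=34.832

eq1: (x + 27.250)² + (y + 46.338)² = 99.3050668971²
eq2: (x + 24.737)² + (y + 16.496)² = 75.0085710332²
eq3: (x + 17.988)² + (y − 13.251)² = 52.5806850949²
eq2−eq3, eq2−eq1 (x²,y² cancel):
  13.498·x + 59.494·y = 2476.677243
  -5.026·x − 59.684·y = -2229.475024
det = 13.498·-59.684 − 59.494·-5.026 = -506.597788
x = (2476.677243·-59.684 − 59.494·-2229.475024) / -506.597788 = 29.959897
y = (13.498·-2229.475024 − 2476.677243·-5.026) / -506.597788 = 34.831723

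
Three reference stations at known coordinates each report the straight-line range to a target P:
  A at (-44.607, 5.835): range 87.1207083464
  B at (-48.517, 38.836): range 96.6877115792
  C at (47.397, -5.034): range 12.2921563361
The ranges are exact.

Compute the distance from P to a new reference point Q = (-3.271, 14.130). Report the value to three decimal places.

eq1: (x + 44.607)² + (y − 5.835)² = 87.1207083464²
eq2: (x + 48.517)² + (y − 38.836)² = 96.6877115792²
eq3: (x − 47.397)² + (y + 5.034)² = 12.2921563361²
eq1−eq3, eq1−eq2 (x²,y² cancel):
  184.008·x − 21.738·y = 7686.905806
  -7.820·x + 66.002·y = 79.806763
det = 184.008·66.002 − -21.738·-7.820 = 11974.904856
x = (7686.905806·66.002 − -21.738·79.806763) / 11974.904856 = 42.512738
y = (184.008·79.806763 − 7686.905806·-7.820) / 11974.904856 = 6.246119
|P − Q| = √((42.512738 − -3.271)² + (6.246119 − 14.130)²) = 46.457575

46.458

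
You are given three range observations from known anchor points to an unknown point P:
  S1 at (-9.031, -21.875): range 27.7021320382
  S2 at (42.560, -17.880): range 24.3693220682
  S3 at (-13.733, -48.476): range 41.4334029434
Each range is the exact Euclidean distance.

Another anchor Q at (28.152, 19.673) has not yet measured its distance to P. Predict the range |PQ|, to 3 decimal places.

43.367

eq1: (x + 9.031)² + (y + 21.875)² = 27.7021320382²
eq2: (x − 42.560)² + (y + 17.880)² = 24.3693220682²
eq3: (x + 13.733)² + (y + 48.476)² = 41.4334029434²
eq3−eq1, eq3−eq2 (x²,y² cancel):
  9.404·x + 53.202·y = -1029.124519
  112.586·x + 61.192·y = 715.393156
det = 9.404·61.192 − 53.202·112.586 = -5414.350804
x = (-1029.124519·61.192 − 53.202·715.393156) / -5414.350804 = 18.660508
y = (9.404·715.393156 − -1029.124519·112.586) / -5414.350804 = -22.642155
|P − Q| = √((18.660508 − 28.152)² + (-22.642155 − 19.673)²) = 43.366586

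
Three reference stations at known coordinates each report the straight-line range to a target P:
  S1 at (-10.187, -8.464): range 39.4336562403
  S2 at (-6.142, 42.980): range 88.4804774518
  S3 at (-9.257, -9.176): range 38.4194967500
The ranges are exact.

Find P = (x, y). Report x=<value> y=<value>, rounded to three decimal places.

x=5.204 y=-44.770

eq1: (x + 10.187)² + (y + 8.464)² = 39.4336562403²
eq2: (x + 6.142)² + (y − 42.980)² = 88.4804774518²
eq3: (x + 9.257)² + (y + 9.176)² = 38.4194967500²
eq2−eq3, eq2−eq1 (x²,y² cancel):
  -6.230·x − 104.312·y = 4637.623621
  -8.090·x − 102.888·y = 4564.191347
det = -6.230·-102.888 − -104.312·-8.090 = -202.891840
x = (4637.623621·-102.888 − -104.312·4564.191347) / -202.891840 = 5.204208
y = (-6.230·4564.191347 − 4637.623621·-8.090) / -202.891840 = -44.769977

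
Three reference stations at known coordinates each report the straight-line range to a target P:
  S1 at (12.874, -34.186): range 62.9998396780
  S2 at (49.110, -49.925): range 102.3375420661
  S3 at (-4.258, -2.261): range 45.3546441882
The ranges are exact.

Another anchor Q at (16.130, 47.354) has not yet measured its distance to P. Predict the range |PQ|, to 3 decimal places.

eq1: (x − 12.874)² + (y + 34.186)² = 62.9998396780²
eq2: (x − 49.110)² + (y + 49.925)² = 102.3375420661²
eq3: (x + 4.258)² + (y + 2.261)² = 45.3546441882²
eq3−eq2, eq3−eq1 (x²,y² cancel):
  106.736·x − 95.328·y = -3534.873727
  34.264·x − 63.850·y = -600.756263
det = 106.736·-63.850 − -95.328·34.264 = -3548.775008
x = (-3534.873727·-63.850 − -95.328·-600.756263) / -3548.775008 = -47.462235
y = (106.736·-600.756263 − -3534.873727·34.264) / -3548.775008 = -16.060920
|P − Q| = √((-47.462235 − 16.130)² + (-16.060920 − 47.354)²) = 89.807709

89.808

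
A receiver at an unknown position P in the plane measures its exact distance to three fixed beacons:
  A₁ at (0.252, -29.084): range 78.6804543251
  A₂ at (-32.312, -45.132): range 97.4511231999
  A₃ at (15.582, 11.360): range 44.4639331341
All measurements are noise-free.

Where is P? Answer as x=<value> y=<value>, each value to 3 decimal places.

x=-7.793 y=49.184

eq1: (x − 0.252)² + (y + 29.084)² = 78.6804543251²
eq2: (x + 32.312)² + (y + 45.132)² = 97.4511231999²
eq3: (x − 15.582)² + (y − 11.360)² = 44.4639331341²
eq2−eq3, eq2−eq1 (x²,y² cancel):
  95.788·x + 112.984·y = 4810.565619
  65.128·x + 32.096·y = 1071.087312
det = 95.788·32.096 − 112.984·65.128 = -4284.010304
x = (4810.565619·32.096 − 112.984·1071.087312) / -4284.010304 = -7.792742
y = (95.788·1071.087312 − 4810.565619·65.128) / -4284.010304 = 49.184104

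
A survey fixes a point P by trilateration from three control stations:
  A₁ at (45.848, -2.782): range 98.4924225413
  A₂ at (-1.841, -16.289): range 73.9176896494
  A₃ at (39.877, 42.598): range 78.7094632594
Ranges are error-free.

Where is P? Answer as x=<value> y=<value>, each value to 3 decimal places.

x=-38.660 y=47.806

eq1: (x − 45.848)² + (y + 2.782)² = 98.4924225413²
eq2: (x + 1.841)² + (y + 16.289)² = 73.9176896494²
eq3: (x − 39.877)² + (y − 42.598)² = 78.7094632594²
eq2−eq1, eq2−eq3 (x²,y² cancel):
  95.378·x + 27.014·y = -2395.874629
  83.436·x + 117.774·y = 2404.689168
det = 95.378·117.774 − 27.014·83.436 = 8979.108468
x = (-2395.874629·117.774 − 27.014·2404.689168) / 8979.108468 = -38.659964
y = (95.378·2404.689168 − -2395.874629·83.436) / 8979.108468 = 47.806154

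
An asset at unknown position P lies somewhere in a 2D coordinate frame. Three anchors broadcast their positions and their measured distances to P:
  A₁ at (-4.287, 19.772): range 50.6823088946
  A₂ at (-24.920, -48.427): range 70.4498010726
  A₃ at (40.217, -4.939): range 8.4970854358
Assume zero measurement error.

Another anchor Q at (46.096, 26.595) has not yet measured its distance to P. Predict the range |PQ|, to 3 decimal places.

39.952

eq1: (x + 4.287)² + (y − 19.772)² = 50.6823088946²
eq2: (x + 24.920)² + (y + 48.427)² = 70.4498010726²
eq3: (x − 40.217)² + (y + 4.939)² = 8.4970854358²
eq2−eq3, eq2−eq1 (x²,y² cancel):
  130.274·x + 86.976·y = 3566.594091
  41.266·x + 136.398·y = -162.392340
det = 130.274·136.398 − 86.976·41.266 = 14179.961436
x = (3566.594091·136.398 − 86.976·-162.392340) / 14179.961436 = 35.303378
y = (130.274·-162.392340 − 3566.594091·41.266) / 14179.961436 = -11.871300
|P − Q| = √((35.303378 − 46.096)² + (-11.871300 − 26.595)²) = 39.951682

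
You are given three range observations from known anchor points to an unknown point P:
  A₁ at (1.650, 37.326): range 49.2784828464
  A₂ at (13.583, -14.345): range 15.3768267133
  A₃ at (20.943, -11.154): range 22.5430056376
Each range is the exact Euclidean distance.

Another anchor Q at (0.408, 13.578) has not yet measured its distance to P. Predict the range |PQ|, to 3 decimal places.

25.502

eq1: (x − 1.650)² + (y − 37.326)² = 49.2784828464²
eq2: (x − 13.583)² + (y + 14.345)² = 15.3768267133²
eq3: (x − 20.943)² + (y + 11.154)² = 22.5430056376²
eq1−eq3, eq1−eq2 (x²,y² cancel):
  38.586·x − 96.960·y = 1087.249957
  23.866·x − 103.342·y = 1186.246210
det = 38.586·-103.342 − -96.960·23.866 = -1673.507052
x = (1087.249957·-103.342 − -96.960·1186.246210) / -1673.507052 = -1.589385
y = (38.586·1186.246210 − 1087.249957·23.866) / -1673.507052 = -11.845895
|P − Q| = √((-1.589385 − 0.408)² + (-11.845895 − 13.578)²) = 25.502235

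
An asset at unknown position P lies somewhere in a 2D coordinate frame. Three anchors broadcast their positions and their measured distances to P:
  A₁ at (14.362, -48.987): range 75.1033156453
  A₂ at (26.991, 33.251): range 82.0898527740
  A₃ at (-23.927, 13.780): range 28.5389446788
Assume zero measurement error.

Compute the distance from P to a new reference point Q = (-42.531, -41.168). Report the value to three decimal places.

37.026

eq1: (x − 14.362)² + (y + 48.987)² = 75.1033156453²
eq2: (x − 26.991)² + (y − 33.251)² = 82.0898527740²
eq3: (x + 23.927)² + (y − 13.780)² = 28.5389446788²
eq1−eq3, eq1−eq2 (x²,y² cancel):
  -76.578·x + 125.534·y = 2982.433174
  25.258·x + 164.476·y = -1870.086039
det = -76.578·164.476 − 125.534·25.258 = -15765.980900
x = (2982.433174·164.476 − 125.534·-1870.086039) / -15765.980900 = -46.003992
y = (-76.578·-1870.086039 − 2982.433174·25.258) / -15765.980900 = -4.305292
|P − Q| = √((-46.003992 − -42.531)² + (-4.305292 − -41.168)²) = 37.025949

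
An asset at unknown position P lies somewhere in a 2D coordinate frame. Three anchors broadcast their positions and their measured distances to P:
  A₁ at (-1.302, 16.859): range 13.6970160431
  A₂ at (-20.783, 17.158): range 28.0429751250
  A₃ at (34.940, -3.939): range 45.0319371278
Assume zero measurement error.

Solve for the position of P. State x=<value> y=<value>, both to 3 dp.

eq1: (x + 1.302)² + (y − 16.859)² = 13.6970160431²
eq2: (x + 20.783)² + (y − 17.158)² = 28.0429751250²
eq3: (x − 34.940)² + (y + 3.939)² = 45.0319371278²
eq2−eq3, eq2−eq1 (x²,y² cancel):
  111.446·x − 42.194·y = -731.477640
  38.962·x − 0.598·y = 158.391237
det = 111.446·-0.598 − -42.194·38.962 = 1577.317920
x = (-731.477640·-0.598 − -42.194·158.391237) / 1577.317920 = 4.514362
y = (111.446·158.391237 − -731.477640·38.962) / 1577.317920 = 29.259733

x=4.514 y=29.260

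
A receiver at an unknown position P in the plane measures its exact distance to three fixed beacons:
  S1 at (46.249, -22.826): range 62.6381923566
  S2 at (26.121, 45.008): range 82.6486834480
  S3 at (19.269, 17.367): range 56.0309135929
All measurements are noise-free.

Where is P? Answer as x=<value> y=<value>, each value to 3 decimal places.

eq1: (x − 46.249)² + (y + 22.826)² = 62.6381923566²
eq2: (x − 26.121)² + (y − 45.008)² = 82.6486834480²
eq3: (x − 19.269)² + (y − 17.367)² = 56.0309135929²
eq1−eq3, eq1−eq2 (x²,y² cancel):
  -53.960·x + 80.386·y = -1203.009363
  -40.256·x + 135.668·y = -2859.231306
det = -53.960·135.668 − 80.386·-40.256 = -4084.626464
x = (-1203.009363·135.668 − 80.386·-2859.231306) / -4084.626464 = -16.312947
y = (-53.960·-2859.231306 − -1203.009363·-40.256) / -4084.626464 = -25.915656

x=-16.313 y=-25.916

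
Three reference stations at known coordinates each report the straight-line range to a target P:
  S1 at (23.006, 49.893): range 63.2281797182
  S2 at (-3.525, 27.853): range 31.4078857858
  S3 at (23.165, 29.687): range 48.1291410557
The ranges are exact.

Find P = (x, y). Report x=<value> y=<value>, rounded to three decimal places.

x=-12.974 y=-2.100

eq1: (x − 23.006)² + (y − 49.893)² = 63.2281797182²
eq2: (x + 3.525)² + (y − 27.853)² = 31.4078857858²
eq3: (x − 23.165)² + (y − 29.687)² = 48.1291410557²
eq1−eq2, eq1−eq3 (x²,y² cancel):
  -53.062·x − 44.080·y = 780.975170
  0.318·x − 40.412·y = 80.736201
det = -53.062·-40.412 − -44.080·0.318 = 2158.358984
x = (780.975170·-40.412 − -44.080·80.736201) / 2158.358984 = -12.973707
y = (-53.062·80.736201 − 780.975170·0.318) / 2158.358984 = -2.099917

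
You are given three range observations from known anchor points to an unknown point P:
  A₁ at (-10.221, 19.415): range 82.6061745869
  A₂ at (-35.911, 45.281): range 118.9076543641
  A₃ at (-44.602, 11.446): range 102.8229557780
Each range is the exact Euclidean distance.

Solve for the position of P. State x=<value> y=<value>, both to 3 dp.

eq1: (x + 10.221)² + (y − 19.415)² = 82.6061745869²
eq2: (x + 35.911)² + (y − 45.281)² = 118.9076543641²
eq3: (x + 44.602)² + (y − 11.446)² = 102.8229557780²
eq2−eq1, eq2−eq3 (x²,y² cancel):
  51.380·x − 51.732·y = 4456.692370
  -17.382·x − 67.670·y = 2346.850469
det = 51.380·-67.670 − -51.732·-17.382 = -4376.090224
x = (4456.692370·-67.670 − -51.732·2346.850469) / -4376.090224 = 41.173078
y = (51.380·2346.850469 − 4456.692370·-17.382) / -4376.090224 = -45.256700

x=41.173 y=-45.257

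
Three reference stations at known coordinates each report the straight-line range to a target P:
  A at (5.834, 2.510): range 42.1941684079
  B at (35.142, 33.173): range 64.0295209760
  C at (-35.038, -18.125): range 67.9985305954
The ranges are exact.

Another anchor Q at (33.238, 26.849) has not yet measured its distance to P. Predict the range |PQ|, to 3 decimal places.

57.635

eq1: (x − 5.834)² + (y − 2.510)² = 42.1941684079²
eq2: (x − 35.142)² + (y − 33.173)² = 64.0295209760²
eq3: (x + 35.038)² + (y + 18.125)² = 67.9985305954²
eq3−eq2, eq3−eq1 (x²,y² cancel):
  140.360·x + 102.596·y = 1303.251631
  81.744·x + 41.270·y = 1327.610902
det = 140.360·41.270 − 102.596·81.744 = -2593.950224
x = (1303.251631·41.270 − 102.596·1327.610902) / -2593.950224 = 31.774848
y = (140.360·1327.610902 − 1303.251631·81.744) / -2593.950224 = -30.767925
|P − Q| = √((31.774848 − 33.238)² + (-30.767925 − 26.849)²) = 57.635500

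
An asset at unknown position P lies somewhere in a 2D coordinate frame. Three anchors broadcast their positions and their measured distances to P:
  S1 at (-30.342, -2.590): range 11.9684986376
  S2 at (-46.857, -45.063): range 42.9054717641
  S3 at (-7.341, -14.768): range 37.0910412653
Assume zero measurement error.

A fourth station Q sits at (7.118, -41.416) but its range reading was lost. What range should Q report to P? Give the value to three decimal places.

62.971

eq1: (x + 30.342)² + (y + 2.590)² = 11.9684986376²
eq2: (x + 46.857)² + (y + 45.063)² = 42.9054717641²
eq3: (x + 7.341)² + (y + 14.768)² = 37.0910412653²
eq1−eq3, eq1−eq2 (x²,y² cancel):
  46.002·x − 24.356·y = -1887.861342
  -33.030·x − 84.946·y = 1601.272806
det = 46.002·-84.946 − -24.356·-33.030 = -4712.164572
x = (-1887.861342·-84.946 − -24.356·1601.272806) / -4712.164572 = -42.308979
y = (46.002·1601.272806 − -1887.861342·-33.030) / -4712.164572 = -2.399257
|P − Q| = √((-42.308979 − 7.118)² + (-2.399257 − -41.416)²) = 62.970886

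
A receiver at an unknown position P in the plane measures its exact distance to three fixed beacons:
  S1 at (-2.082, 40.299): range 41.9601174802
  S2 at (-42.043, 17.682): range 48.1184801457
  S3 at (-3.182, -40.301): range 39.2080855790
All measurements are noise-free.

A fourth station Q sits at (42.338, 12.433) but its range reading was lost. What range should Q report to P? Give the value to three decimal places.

eq1: (x + 2.082)² + (y − 40.299)² = 41.9601174802²
eq2: (x + 42.043)² + (y − 17.682)² = 48.1184801457²
eq3: (x + 3.182)² + (y + 40.301)² = 39.2080855790²
eq2−eq1, eq2−eq3 (x²,y² cancel):
  79.922·x + 45.234·y = 102.813825
  77.722·x − 115.966·y = 332.142909
det = 79.922·-115.966 − 45.234·77.722 = -12783.911600
x = (102.813825·-115.966 − 45.234·332.142909) / -12783.911600 = 2.107889
y = (79.922·332.142909 − 102.813825·77.722) / -12783.911600 = -1.451405
|P − Q| = √((2.107889 − 42.338)² + (-1.451405 − 12.433)²) = 42.558649

42.559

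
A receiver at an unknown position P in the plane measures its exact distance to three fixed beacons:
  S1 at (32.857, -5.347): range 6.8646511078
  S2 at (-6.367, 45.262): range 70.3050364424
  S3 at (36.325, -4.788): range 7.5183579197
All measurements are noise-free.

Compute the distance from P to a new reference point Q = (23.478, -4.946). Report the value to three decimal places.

eq1: (x − 32.857)² + (y + 5.347)² = 6.8646511078²
eq2: (x + 6.367)² + (y − 45.262)² = 70.3050364424²
eq3: (x − 36.325)² + (y + 4.788)² = 7.5183579197²
eq2−eq3, eq2−eq1 (x²,y² cancel):
  85.384·x − 100.100·y = 4139.515679
  78.448·x − 101.218·y = 3914.660239
det = 85.384·-101.218 − -100.100·78.448 = -789.752912
x = (4139.515679·-101.218 − -100.100·3914.660239) / -789.752912 = 34.360124
y = (85.384·3914.660239 − 4139.515679·78.448) / -789.752912 = -12.045063
|P − Q| = √((34.360124 − 23.478)² + (-12.045063 − -4.946)²) = 12.992972

12.993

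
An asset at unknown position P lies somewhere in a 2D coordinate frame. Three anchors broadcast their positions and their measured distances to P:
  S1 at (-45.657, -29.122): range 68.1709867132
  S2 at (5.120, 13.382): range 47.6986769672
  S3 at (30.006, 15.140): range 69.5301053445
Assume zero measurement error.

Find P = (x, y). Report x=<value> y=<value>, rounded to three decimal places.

x=-35.555 y=38.296

eq1: (x + 45.657)² + (y + 29.122)² = 68.1709867132²
eq2: (x − 5.120)² + (y − 13.382)² = 47.6986769672²
eq3: (x − 30.006)² + (y − 15.140)² = 69.5301053445²
eq2−eq3, eq2−eq1 (x²,y² cancel):
  49.772·x + 3.516·y = -1634.984453
  -101.554·x − 85.008·y = 355.240564
det = 49.772·-85.008 − 3.516·-101.554 = -3873.954312
x = (-1634.984453·-85.008 − 3.516·355.240564) / -3873.954312 = -35.554816
y = (49.772·355.240564 − -1634.984453·-101.554) / -3873.954312 = 38.296316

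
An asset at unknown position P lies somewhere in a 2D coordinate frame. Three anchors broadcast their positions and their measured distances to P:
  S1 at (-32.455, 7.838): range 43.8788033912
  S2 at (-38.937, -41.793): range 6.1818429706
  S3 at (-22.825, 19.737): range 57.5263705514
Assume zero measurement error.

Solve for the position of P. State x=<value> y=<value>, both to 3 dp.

eq1: (x + 32.455)² + (y − 7.838)² = 43.8788033912²
eq2: (x + 38.937)² + (y + 41.793)² = 6.1818429706²
eq3: (x + 22.825)² + (y − 19.737)² = 57.5263705514²
eq2−eq3, eq2−eq1 (x²,y² cancel):
  32.224·x + 123.060·y = -5623.283150
  12.964·x + 99.262·y = -4035.117754
det = 32.224·99.262 − 123.060·12.964 = 1603.268848
x = (-5623.283150·99.262 − 123.060·-4035.117754) / 1603.268848 = -38.431946
y = (32.224·-4035.117754 − -5623.283150·12.964) / 1603.268848 = -35.631823

x=-38.432 y=-35.632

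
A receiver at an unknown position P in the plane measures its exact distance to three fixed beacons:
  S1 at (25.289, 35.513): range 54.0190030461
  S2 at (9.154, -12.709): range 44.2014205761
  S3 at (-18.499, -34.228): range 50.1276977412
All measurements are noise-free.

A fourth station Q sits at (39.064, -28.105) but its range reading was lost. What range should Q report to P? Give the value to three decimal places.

eq1: (x − 25.289)² + (y − 35.513)² = 54.0190030461²
eq2: (x − 9.154)² + (y + 12.709)² = 44.2014205761²
eq3: (x + 18.499)² + (y + 34.228)² = 50.1276977412²
eq1−eq3, eq1−eq2 (x²,y² cancel):
  -87.576·x − 139.482·y = 18.328904
  -32.270·x − 96.444·y = -691.105184
det = -87.576·-96.444 − -139.482·-32.270 = 3945.095604
x = (18.328904·-96.444 − -139.482·-691.105184) / 3945.095604 = -24.882653
y = (-87.576·-691.105184 − 18.328904·-32.270) / 3945.095604 = 15.491564
|P − Q| = √((-24.882653 − 39.064)² + (15.491564 − -28.105)²) = 77.394023

77.394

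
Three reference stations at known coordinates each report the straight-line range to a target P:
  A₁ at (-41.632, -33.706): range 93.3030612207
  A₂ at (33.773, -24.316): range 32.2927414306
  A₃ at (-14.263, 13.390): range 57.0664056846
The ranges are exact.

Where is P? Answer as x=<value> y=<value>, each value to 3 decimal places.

x=42.421 y=6.797

eq1: (x + 41.632)² + (y + 33.706)² = 93.3030612207²
eq2: (x − 33.773)² + (y + 24.316)² = 32.2927414306²
eq3: (x + 14.263)² + (y − 13.390)² = 57.0664056846²
eq3−eq1, eq3−eq2 (x²,y² cancel):
  -54.738·x − 94.192·y = -2962.293984
  96.072·x − 75.412·y = 3562.911625
det = -54.738·-75.412 − -94.192·96.072 = 13177.115880
x = (-2962.293984·-75.412 − -94.192·3562.911625) / 13177.115880 = 42.421292
y = (-54.738·3562.911625 − -2962.293984·96.072) / 13177.115880 = 6.797151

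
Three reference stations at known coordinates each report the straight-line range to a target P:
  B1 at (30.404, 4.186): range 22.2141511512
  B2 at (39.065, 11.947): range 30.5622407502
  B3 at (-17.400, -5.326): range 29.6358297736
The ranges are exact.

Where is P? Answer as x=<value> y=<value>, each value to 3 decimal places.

eq1: (x − 30.404)² + (y − 4.186)² = 22.2141511512²
eq2: (x − 39.065)² + (y − 11.947)² = 30.5622407502²
eq3: (x + 17.400)² + (y + 5.326)² = 29.6358297736²
eq2−eq3, eq2−eq1 (x²,y² cancel):
  -112.930·x − 34.546·y = -1281.910605
  -17.322·x − 15.522·y = -286.297174
det = -112.930·-15.522 − -34.546·-17.322 = 1154.493648
x = (-1281.910605·-15.522 − -34.546·-286.297174) / 1154.493648 = 8.668211
y = (-112.930·-286.297174 − -1281.910605·-17.322) / 1154.493648 = 8.771191

x=8.668 y=8.771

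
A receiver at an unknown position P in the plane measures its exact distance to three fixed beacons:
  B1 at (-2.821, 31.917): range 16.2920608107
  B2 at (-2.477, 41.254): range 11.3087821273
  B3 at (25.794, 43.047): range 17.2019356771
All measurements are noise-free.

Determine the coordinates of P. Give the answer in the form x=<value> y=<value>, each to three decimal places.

eq1: (x + 2.821)² + (y − 31.917)² = 16.2920608107²
eq2: (x + 2.477)² + (y − 41.254)² = 11.3087821273²
eq3: (x − 25.794)² + (y − 43.047)² = 17.2019356771²
eq2−eq1, eq2−eq3 (x²,y² cancel):
  -0.688·x − 18.674·y = -818.917807
  56.542·x + 3.586·y = 642.328562
det = -0.688·3.586 − -18.674·56.542 = 1053.398140
x = (-818.917807·3.586 − -18.674·642.328562) / 1053.398140 = 8.599032
y = (-0.688·642.328562 − -818.917807·56.542) / 1053.398140 = 43.536557

x=8.599 y=43.537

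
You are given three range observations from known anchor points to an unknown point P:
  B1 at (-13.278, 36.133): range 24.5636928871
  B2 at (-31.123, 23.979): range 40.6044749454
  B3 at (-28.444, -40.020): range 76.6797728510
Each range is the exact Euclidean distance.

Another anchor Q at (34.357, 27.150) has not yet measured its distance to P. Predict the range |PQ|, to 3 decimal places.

24.970

eq1: (x + 13.278)² + (y − 36.133)² = 24.5636928871²
eq2: (x + 31.123)² + (y − 23.979)² = 40.6044749454²
eq3: (x + 28.444)² + (y + 40.020)² = 76.6797728510²
eq1−eq3, eq1−eq2 (x²,y² cancel):
  -30.332·x − 152.306·y = -4347.649993
  -35.690·x − 24.308·y = -983.613780
det = -30.332·-24.308 − -152.306·-35.690 = -4698.490884
x = (-4347.649993·-24.308 − -152.306·-983.613780) / -4698.490884 = 9.391868
y = (-30.332·-983.613780 − -4347.649993·-35.690) / -4698.490884 = 26.675087
|P − Q| = √((9.391868 − 34.357)² + (26.675087 − 27.150)²) = 24.969649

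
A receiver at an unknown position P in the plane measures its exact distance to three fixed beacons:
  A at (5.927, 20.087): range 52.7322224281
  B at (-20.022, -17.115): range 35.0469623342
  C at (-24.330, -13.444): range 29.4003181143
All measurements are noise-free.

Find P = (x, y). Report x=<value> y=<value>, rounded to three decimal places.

x=-45.218 y=7.246

eq1: (x − 5.927)² + (y − 20.087)² = 52.7322224281²
eq2: (x + 20.022)² + (y + 17.115)² = 35.0469623342²
eq3: (x + 24.330)² + (y + 13.444)² = 29.4003181143²
eq3−eq2, eq3−eq1 (x²,y² cancel):
  8.616·x − 7.342·y = -442.797191
  60.514·x + 67.062·y = -2250.381715
det = 8.616·67.062 − -7.342·60.514 = 1022.099980
x = (-442.797191·67.062 − -7.342·-2250.381715) / 1022.099980 = -45.217854
y = (8.616·-2250.381715 − -442.797191·60.514) / 1022.099980 = 7.246004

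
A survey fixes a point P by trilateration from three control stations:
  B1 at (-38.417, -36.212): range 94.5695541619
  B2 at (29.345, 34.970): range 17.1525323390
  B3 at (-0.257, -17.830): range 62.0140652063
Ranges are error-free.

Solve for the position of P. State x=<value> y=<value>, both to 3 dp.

eq1: (x + 38.417)² + (y + 36.212)² = 94.5695541619²
eq2: (x − 29.345)² + (y − 34.970)² = 17.1525323390²
eq3: (x + 0.257)² + (y + 17.830)² = 62.0140652063²
eq1−eq3, eq1−eq2 (x²,y² cancel):
  76.320·x + 36.764·y = 2628.456407
  135.524·x + 142.364·y = 7946.046301
det = 76.320·142.364 − 36.764·135.524 = 5882.816144
x = (2628.456407·142.364 − 36.764·7946.046301) / 5882.816144 = 13.950652
y = (76.320·7946.046301 − 2628.456407·135.524) / 5882.816144 = 42.534616

x=13.951 y=42.535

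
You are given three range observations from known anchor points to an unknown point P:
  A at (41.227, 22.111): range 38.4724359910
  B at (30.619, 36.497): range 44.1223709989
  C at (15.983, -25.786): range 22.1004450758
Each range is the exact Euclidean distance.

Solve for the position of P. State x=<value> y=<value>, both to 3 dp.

eq1: (x − 41.227)² + (y − 22.111)² = 38.4724359910²
eq2: (x − 30.619)² + (y − 36.497)² = 44.1223709989²
eq3: (x − 15.983)² + (y + 25.786)² = 22.1004450758²
eq2−eq3, eq2−eq1 (x²,y² cancel):
  -29.272·x − 124.566·y = 109.173865
  21.216·x − 28.772·y = 385.662971
det = -29.272·-28.772 − -124.566·21.216 = 3485.006240
x = (109.173865·-28.772 − -124.566·385.662971) / 3485.006240 = 12.883576
y = (-29.272·385.662971 − 109.173865·21.216) / 3485.006240 = -3.903970

x=12.884 y=-3.904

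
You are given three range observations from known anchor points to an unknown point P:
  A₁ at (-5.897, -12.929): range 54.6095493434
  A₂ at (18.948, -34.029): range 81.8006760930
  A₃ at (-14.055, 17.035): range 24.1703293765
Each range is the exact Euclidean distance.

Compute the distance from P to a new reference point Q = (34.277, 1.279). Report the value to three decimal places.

eq1: (x + 5.897)² + (y + 12.929)² = 54.6095493434²
eq2: (x − 18.948)² + (y + 34.029)² = 81.8006760930²
eq3: (x + 14.055)² + (y − 17.035)² = 24.1703293765²
eq3−eq2, eq3−eq1 (x²,y² cancel):
  66.006·x − 102.128·y = -5077.880492
  16.316·x − 59.928·y = -2683.798657
det = 66.006·-59.928 − -102.128·16.316 = -2289.287120
x = (-5077.880492·-59.928 − -102.128·-2683.798657) / -2289.287120 = -13.198970
y = (66.006·-2683.798657 − -5077.880492·16.316) / -2289.287120 = 41.190166
|P − Q| = √((-13.198970 − 34.277)² + (41.190166 − 1.279)²) = 62.023132

62.023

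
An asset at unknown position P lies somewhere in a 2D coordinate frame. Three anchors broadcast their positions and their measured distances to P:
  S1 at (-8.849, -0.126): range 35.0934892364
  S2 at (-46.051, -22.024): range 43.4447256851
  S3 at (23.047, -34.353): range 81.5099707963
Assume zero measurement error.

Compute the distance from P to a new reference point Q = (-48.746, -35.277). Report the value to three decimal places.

56.969

eq1: (x + 8.849)² + (y + 0.126)² = 35.0934892364²
eq2: (x + 46.051)² + (y + 22.024)² = 43.4447256851²
eq3: (x − 23.047)² + (y + 34.353)² = 81.5099707963²
eq1−eq3, eq1−eq2 (x²,y² cancel):
  63.792·x − 68.454·y = -3779.350211
  -74.404·x − 43.796·y = 1871.539297
det = 63.792·-43.796 − -68.454·-74.404 = -7887.085848
x = (-3779.350211·-43.796 − -68.454·1871.539297) / -7887.085848 = -37.229818
y = (63.792·1871.539297 − -3779.350211·-74.404) / -7887.085848 = 20.515757
|P − Q| = √((-37.229818 − -48.746)² + (20.515757 − -35.277)²) = 56.968888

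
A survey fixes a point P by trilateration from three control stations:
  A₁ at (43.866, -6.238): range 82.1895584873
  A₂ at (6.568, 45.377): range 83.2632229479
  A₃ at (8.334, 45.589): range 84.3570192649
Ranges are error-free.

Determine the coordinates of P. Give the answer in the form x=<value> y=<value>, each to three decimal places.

x=-35.844 y=-26.275

eq1: (x − 43.866)² + (y + 6.238)² = 82.1895584873²
eq2: (x − 6.568)² + (y − 45.377)² = 83.2632229479²
eq3: (x − 8.334)² + (y − 45.589)² = 84.3570192649²
eq3−eq2, eq3−eq1 (x²,y² cancel):
  -3.532·x − 0.424·y = 137.740680
  71.064·x − 103.654·y = 176.309298
det = -3.532·-103.654 − -0.424·71.064 = 396.237064
x = (137.740680·-103.654 − -0.424·176.309298) / 396.237064 = -35.843737
y = (-3.532·176.309298 − 137.740680·71.064) / 396.237064 = -26.274998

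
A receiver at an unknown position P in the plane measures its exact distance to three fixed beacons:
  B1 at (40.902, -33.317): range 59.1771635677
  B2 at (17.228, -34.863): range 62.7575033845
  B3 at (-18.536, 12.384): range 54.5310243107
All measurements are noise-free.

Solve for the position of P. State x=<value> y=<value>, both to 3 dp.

eq1: (x − 40.902)² + (y + 33.317)² = 59.1771635677²
eq2: (x − 17.228)² + (y + 34.863)² = 62.7575033845²
eq3: (x + 18.536)² + (y − 12.384)² = 54.5310243107²
eq2−eq1, eq2−eq3 (x²,y² cancel):
  47.348·x + 3.092·y = 1707.330883
  -71.528·x + 94.494·y = -50.414382
det = 47.348·94.494 − 3.092·-71.528 = 4695.266488
x = (1707.330883·94.494 − 3.092·-50.414382) / 4695.266488 = 34.393874
y = (47.348·-50.414382 − 1707.330883·-71.528) / 4695.266488 = 25.501203

x=34.394 y=25.501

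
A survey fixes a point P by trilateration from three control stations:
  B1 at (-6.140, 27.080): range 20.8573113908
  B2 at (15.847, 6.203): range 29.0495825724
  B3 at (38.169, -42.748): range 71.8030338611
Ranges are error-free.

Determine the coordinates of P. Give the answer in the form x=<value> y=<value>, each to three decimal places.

eq1: (x + 6.140)² + (y − 27.080)² = 20.8573113908²
eq2: (x − 15.847)² + (y − 6.203)² = 29.0495825724²
eq3: (x − 38.169)² + (y + 42.748)² = 71.8030338611²
eq2−eq1, eq2−eq3 (x²,y² cancel):
  -43.974·x + 41.754·y = 890.272191
  44.644·x − 97.902·y = -1317.137977
det = -43.974·-97.902 − 41.754·44.644 = 2441.076972
x = (890.272191·-97.902 − 41.754·-1317.137977) / 2441.076972 = -13.176008
y = (-43.974·-1317.137977 − 890.272191·44.644) / 2441.076972 = 7.445285

x=-13.176 y=7.445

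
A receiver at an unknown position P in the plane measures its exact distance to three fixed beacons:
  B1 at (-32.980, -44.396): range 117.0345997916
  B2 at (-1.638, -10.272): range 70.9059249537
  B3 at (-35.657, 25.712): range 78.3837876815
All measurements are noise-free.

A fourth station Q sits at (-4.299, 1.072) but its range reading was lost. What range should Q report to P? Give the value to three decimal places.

eq1: (x + 32.980)² + (y + 44.396)² = 117.0345997916²
eq2: (x + 1.638)² + (y + 10.272)² = 70.9059249537²
eq3: (x + 35.657)² + (y − 25.712)² = 78.3837876815²
eq1−eq2, eq1−eq3 (x²,y² cancel):
  62.684·x + 68.248·y = 5718.959167
  -5.354·x + 140.216·y = 6426.922754
det = 62.684·140.216 − 68.248·-5.354 = 9154.699536
x = (5718.959167·140.216 − 68.248·6426.922754) / 9154.699536 = 39.680707
y = (62.684·6426.922754 − 5718.959167·-5.354) / 9154.699536 = 47.351039
|P − Q| = √((39.680707 − -4.299)² + (47.351039 − 1.072)²) = 63.843278

63.843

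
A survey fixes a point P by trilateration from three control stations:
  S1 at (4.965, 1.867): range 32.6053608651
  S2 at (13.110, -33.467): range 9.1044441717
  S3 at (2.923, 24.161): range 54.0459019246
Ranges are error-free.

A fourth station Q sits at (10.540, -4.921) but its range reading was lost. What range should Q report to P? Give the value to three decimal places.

eq1: (x − 4.965)² + (y − 1.867)² = 32.6053608651²
eq2: (x − 13.110)² + (y + 33.467)² = 9.1044441717²
eq3: (x − 2.923)² + (y − 24.161)² = 54.0459019246²
eq3−eq2, eq3−eq1 (x²,y² cancel):
  20.374·x − 115.256·y = 3537.682950
  4.084·x − 44.588·y = 1293.689022
det = 20.374·-44.588 − -115.256·4.084 = -437.730408
x = (3537.682950·-44.588 − -115.256·1293.689022) / -437.730408 = 19.721695
y = (20.374·1293.689022 − 3537.682950·4.084) / -437.730408 = -27.207895
|P − Q| = √((19.721695 − 10.540)² + (-27.207895 − -4.921)²) = 24.104133

24.104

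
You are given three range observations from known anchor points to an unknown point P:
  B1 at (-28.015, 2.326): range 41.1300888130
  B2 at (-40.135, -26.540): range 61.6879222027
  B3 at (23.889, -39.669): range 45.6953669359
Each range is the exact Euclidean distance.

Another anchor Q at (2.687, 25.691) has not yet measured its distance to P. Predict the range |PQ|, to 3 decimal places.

23.389

eq1: (x + 28.015)² + (y − 2.326)² = 41.1300888130²
eq2: (x + 40.135)² + (y + 26.540)² = 61.6879222027²
eq3: (x − 23.889)² + (y + 39.669)² = 45.6953669359²
eq1−eq2, eq1−eq3 (x²,y² cancel):
  -24.240·x − 57.732·y = -588.776216
  103.808·x − 83.990·y = 957.681027
det = -24.240·-83.990 − -57.732·103.808 = 8028.961056
x = (-588.776216·-83.990 − -57.732·957.681027) / 8028.961056 = 13.045294
y = (-24.240·957.681027 − -588.776216·103.808) / 8028.961056 = 4.721096
|P − Q| = √((13.045294 − 2.687)² + (4.721096 − 25.691)²) = 23.388697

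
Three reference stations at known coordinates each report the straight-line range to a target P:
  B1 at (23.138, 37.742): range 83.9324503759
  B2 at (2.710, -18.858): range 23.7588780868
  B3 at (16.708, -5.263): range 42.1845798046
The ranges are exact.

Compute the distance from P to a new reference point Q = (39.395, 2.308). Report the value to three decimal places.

62.440

eq1: (x − 23.138)² + (y − 37.742)² = 83.9324503759²
eq2: (x − 2.710)² + (y + 18.858)² = 23.7588780868²
eq3: (x − 16.708)² + (y + 5.263)² = 42.1845798046²
eq2−eq1, eq2−eq3 (x²,y² cancel):
  40.856·x + 113.200·y = -4883.314594
  27.996·x + 27.190·y = -1271.166316
det = 40.856·27.190 − 113.200·27.996 = -2058.272560
x = (-4883.314594·27.190 − 113.200·-1271.166316) / -2058.272560 = -5.401959
y = (40.856·-1271.166316 − -4883.314594·27.996) / -2058.272560 = -41.189153
|P − Q| = √((-5.401959 − 39.395)² + (-41.189153 − 2.308)²) = 62.440130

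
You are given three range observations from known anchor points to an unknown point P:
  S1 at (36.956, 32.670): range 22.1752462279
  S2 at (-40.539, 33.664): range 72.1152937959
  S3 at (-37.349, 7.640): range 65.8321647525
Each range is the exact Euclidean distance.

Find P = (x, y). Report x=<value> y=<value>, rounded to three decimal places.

eq1: (x − 36.956)² + (y − 32.670)² = 22.1752462279²
eq2: (x + 40.539)² + (y − 33.664)² = 72.1152937959²
eq3: (x + 37.349)² + (y − 7.640)² = 65.8321647525²
eq1−eq2, eq1−eq3 (x²,y² cancel):
  -154.990·x + 1.988·y = -4365.273473
  -148.610·x − 50.060·y = -4821.889806
det = -154.990·-50.060 − 1.988·-148.610 = 8054.236080
x = (-4365.273473·-50.060 − 1.988·-4821.889806) / 8054.236080 = 28.321930
y = (-154.990·-4821.889806 − -4365.273473·-148.610) / 8054.236080 = 12.244663

x=28.322 y=12.245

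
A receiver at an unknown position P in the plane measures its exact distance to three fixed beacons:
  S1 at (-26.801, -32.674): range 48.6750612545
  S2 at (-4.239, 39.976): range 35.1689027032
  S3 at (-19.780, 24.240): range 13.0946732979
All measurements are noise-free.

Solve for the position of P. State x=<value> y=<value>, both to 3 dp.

eq1: (x + 26.801)² + (y + 32.674)² = 48.6750612545²
eq2: (x + 4.239)² + (y − 39.976)² = 35.1689027032²
eq3: (x + 19.780)² + (y − 24.240)² = 13.0946732979²
eq3−eq2, eq3−eq1 (x²,y² cancel):
  31.082·x + 31.472·y = -428.157552
  -14.042·x − 113.828·y = -1390.733242
det = 31.082·-113.828 − 31.472·-14.042 = -3096.072072
x = (-428.157552·-113.828 − 31.472·-1390.733242) / -3096.072072 = -29.878334
y = (31.082·-1390.733242 − -428.157552·-14.042) / -3096.072072 = 15.903686

x=-29.878 y=15.904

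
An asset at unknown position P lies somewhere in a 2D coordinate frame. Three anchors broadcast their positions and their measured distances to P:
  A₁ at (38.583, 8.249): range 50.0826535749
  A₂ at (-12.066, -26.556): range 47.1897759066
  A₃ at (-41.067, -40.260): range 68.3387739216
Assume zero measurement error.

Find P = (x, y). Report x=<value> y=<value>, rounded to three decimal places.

x=-9.956 y=20.587

eq1: (x − 38.583)² + (y − 8.249)² = 50.0826535749²
eq2: (x + 12.066)² + (y + 26.556)² = 47.1897759066²
eq3: (x + 41.067)² + (y + 40.260)² = 68.3387739216²
eq2−eq3, eq2−eq1 (x²,y² cancel):
  -58.002·x − 27.408·y = 13.243526
  101.298·x + 69.610·y = 424.487159
det = -58.002·69.610 − -27.408·101.298 = -1261.143636
x = (13.243526·69.610 − -27.408·424.487159) / -1261.143636 = -9.956222
y = (-58.002·424.487159 − 13.243526·101.298) / -1261.143636 = 20.586590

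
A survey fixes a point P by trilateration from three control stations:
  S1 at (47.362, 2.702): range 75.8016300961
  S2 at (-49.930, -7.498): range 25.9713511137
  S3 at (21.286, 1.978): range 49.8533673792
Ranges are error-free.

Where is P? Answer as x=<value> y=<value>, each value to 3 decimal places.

x=-28.323 y=6.912

eq1: (x − 47.362)² + (y − 2.702)² = 75.8016300961²
eq2: (x + 49.930)² + (y + 7.498)² = 25.9713511137²
eq3: (x − 21.286)² + (y − 1.978)² = 49.8533673792²
eq1−eq2, eq1−eq3 (x²,y² cancel):
  -194.584·x − 20.400·y = 5370.141103
  -52.152·x − 1.448·y = 1467.075318
det = -194.584·-1.448 − -20.400·-52.152 = -782.143168
x = (5370.141103·-1.448 − -20.400·1467.075318) / -782.143168 = -28.322656
y = (-194.584·1467.075318 − 5370.141103·-52.152) / -782.143168 = 6.911503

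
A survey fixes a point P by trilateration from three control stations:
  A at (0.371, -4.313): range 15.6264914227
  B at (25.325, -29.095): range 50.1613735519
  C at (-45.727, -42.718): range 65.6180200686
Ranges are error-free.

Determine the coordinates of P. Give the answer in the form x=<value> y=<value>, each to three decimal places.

x=-6.368 y=9.786

eq1: (x − 0.371)² + (y + 4.313)² = 15.6264914227²
eq2: (x − 25.325)² + (y + 29.095)² = 50.1613735519²
eq3: (x + 45.727)² + (y + 42.718)² = 65.6180200686²
eq3−eq1, eq3−eq2 (x²,y² cancel):
  92.196·x + 76.810·y = 164.490881
  142.104·x + 27.246·y = -638.350242
det = 92.196·27.246 − 76.810·142.104 = -8403.036024
x = (164.490881·27.246 − 76.810·-638.350242) / -8403.036024 = -6.368341
y = (92.196·-638.350242 − 164.490881·142.104) / -8403.036024 = 9.785529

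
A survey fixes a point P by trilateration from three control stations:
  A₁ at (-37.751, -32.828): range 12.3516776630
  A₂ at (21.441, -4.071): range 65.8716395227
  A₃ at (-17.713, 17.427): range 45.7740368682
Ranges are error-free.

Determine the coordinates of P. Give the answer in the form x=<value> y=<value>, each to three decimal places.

x=-42.142 y=-21.283

eq1: (x + 37.751)² + (y + 32.828)² = 12.3516776630²
eq2: (x − 21.441)² + (y + 4.071)² = 65.8716395227²
eq3: (x + 17.713)² + (y − 17.427)² = 45.7740368682²
eq2−eq1, eq2−eq3 (x²,y² cancel):
  -118.384·x − 57.514·y = 6213.035015
  -78.308·x + 42.996·y = 2384.971618
det = -118.384·42.996 − -57.514·-78.308 = -9593.844776
x = (6213.035015·42.996 − -57.514·2384.971618) / -9593.844776 = -42.142115
y = (-118.384·2384.971618 − 6213.035015·-78.308) / -9593.844776 = -21.283216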